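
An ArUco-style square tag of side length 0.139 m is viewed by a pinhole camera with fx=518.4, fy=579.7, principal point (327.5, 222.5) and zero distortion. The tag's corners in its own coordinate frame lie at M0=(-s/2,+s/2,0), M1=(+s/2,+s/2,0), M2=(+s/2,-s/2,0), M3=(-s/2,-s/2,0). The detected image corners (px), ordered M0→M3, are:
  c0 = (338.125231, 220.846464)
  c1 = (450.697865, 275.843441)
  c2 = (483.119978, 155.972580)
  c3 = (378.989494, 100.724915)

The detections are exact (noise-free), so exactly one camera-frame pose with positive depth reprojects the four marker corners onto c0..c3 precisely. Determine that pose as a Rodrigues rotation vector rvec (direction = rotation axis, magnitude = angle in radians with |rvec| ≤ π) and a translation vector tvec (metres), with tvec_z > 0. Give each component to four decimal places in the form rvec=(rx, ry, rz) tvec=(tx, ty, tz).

Intrinsics K: fx=518.4, fy=579.7, cx=327.5, cy=222.5
Marker side s = 0.139 m; corners in marker frame (Z=0):
  M0 = (-0.0695, +0.0695, 0)
  M1 = (+0.0695, +0.0695, 0)
  M2 = (+0.0695, -0.0695, 0)
  M3 = (-0.0695, -0.0695, 0)
Detected image corners:
  c0 = (338.125231, 220.846464) px
  c1 = (450.697865, 275.843441) px
  c2 = (483.119978, 155.972580) px
  c3 = (378.989494, 100.724915) px
Planar DLT: solve 8×8 A·h = b for H (H[2,2]=1):
  H  [+875.84730 -461.54973 +414.23345]
  H  [+441.02033 +772.71676 +186.79395]
  H  [+0.23588 -0.48076 +1.00000]
B = K⁻¹H; ‖b₁‖=1.696471, ‖b₂‖=1.696471; λ = 2/(‖b₁‖+‖b₂‖) = 0.589459, sign → tz>0 ⇒ λ=+0.589459
r₁ = λ·B[:,0] = (+0.90806,+0.39508,+0.13904); r₂ = λ·B[:,1] = (-0.34578,+0.89450,-0.28339)
r₃ = r₁×r₂ = (-0.23633,+0.20926,+0.94887); SVD([r₁ r₂ r₃]) → R = UVᵀ:
  R  [+0.90806 -0.34578 -0.23633]
  R  [+0.39508 +0.89450 +0.20926]
  R  [+0.13904 -0.28339 +0.94887]
t = (+0.09862, -0.03631, +0.58946) m
tr R = 2.751432; θ = arccos((tr R − 1)/2) = 0.503879 rad = 28.870°
axis k = ((R−Rᵀ)₃₂, (R−Rᵀ)₁₃, (R−Rᵀ)₂₁) / (2 sinθ) = (-0.510174, -0.388724, +0.767213)
rvec = θ·k = (-0.257066, -0.195870, +0.386583)

rvec=(-0.2571, -0.1959, 0.3866) tvec=(0.0986, -0.0363, 0.5895)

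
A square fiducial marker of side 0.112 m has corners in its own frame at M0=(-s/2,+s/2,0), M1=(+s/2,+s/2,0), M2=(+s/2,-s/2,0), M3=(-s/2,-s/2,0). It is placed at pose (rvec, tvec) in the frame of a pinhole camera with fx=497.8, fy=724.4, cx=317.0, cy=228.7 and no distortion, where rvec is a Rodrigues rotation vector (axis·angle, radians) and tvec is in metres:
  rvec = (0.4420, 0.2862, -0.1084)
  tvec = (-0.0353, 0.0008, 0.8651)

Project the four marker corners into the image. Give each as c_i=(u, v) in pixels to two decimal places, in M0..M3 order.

Intrinsics K: fx=497.8, fy=724.4, cx=317.0, cy=228.7
Marker side s = 0.112 m; corners in marker frame (Z=0):
  M0 = (-0.0560, +0.0560, 0)
  M1 = (+0.0560, +0.0560, 0)
  M2 = (+0.0560, -0.0560, 0)
  M3 = (-0.0560, -0.0560, 0)
rvec = (0.4420, 0.2862, -0.1084), |rvec| = θ = 0.53761 rad = 30.803°
Rodrigues: sinθ=0.51208, 1−cosθ=0.14107; R = I + sinθ·[k]× + (1−cosθ)·[k]×²:
    [+0.95429 +0.16499 +0.24923]
    [-0.04151 +0.89891 -0.43616]
    [-0.29600 +0.40587 +0.86467]
t = (-0.0353, 0.0008, 0.8651) m
M0: Pc = R·M0+t = (-0.07950, +0.05346, +0.90440); u = 497.8·(-0.07950)/0.90440 + 317.0 = 273.2416, v = 724.4·(+0.05346)/0.90440 + 228.7 = 271.5228
M1: Pc = R·M1+t = (+0.02738, +0.04881, +0.87125); u = 497.8·(+0.02738)/0.87125 + 317.0 = 332.6437, v = 724.4·(+0.04881)/0.87125 + 228.7 = 269.2866
M2: Pc = R·M2+t = (+0.00890, -0.05186, +0.82580); u = 497.8·(+0.00890)/0.82580 + 317.0 = 322.3652, v = 724.4·(-0.05186)/0.82580 + 228.7 = 183.2043
M3: Pc = R·M3+t = (-0.09798, -0.04721, +0.85895); u = 497.8·(-0.09798)/0.85895 + 317.0 = 260.2161, v = 724.4·(-0.04721)/0.85895 + 228.7 = 188.8813

c0=(273.24, 271.52) c1=(332.64, 269.29) c2=(322.37, 183.20) c3=(260.22, 188.88)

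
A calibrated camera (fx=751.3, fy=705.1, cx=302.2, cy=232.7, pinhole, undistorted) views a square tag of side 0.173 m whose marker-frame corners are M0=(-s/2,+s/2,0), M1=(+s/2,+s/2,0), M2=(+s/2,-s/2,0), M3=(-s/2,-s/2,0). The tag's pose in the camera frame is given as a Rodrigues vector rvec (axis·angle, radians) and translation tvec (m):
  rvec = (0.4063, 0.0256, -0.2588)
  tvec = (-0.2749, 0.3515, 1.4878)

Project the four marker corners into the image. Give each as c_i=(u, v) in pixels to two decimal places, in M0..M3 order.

Intrinsics K: fx=751.3, fy=705.1, cx=302.2, cy=232.7
Marker side s = 0.173 m; corners in marker frame (Z=0):
  M0 = (-0.0865, +0.0865, 0)
  M1 = (+0.0865, +0.0865, 0)
  M2 = (+0.0865, -0.0865, 0)
  M3 = (-0.0865, -0.0865, 0)
rvec = (0.4063, 0.0256, -0.2588), |rvec| = θ = 0.48240 rad = 27.640°
Rodrigues: sinθ=0.46391, 1−cosθ=0.11412; R = I + sinθ·[k]× + (1−cosθ)·[k]×²:
    [+0.96683 +0.25398 -0.02694]
    [-0.24378 +0.88620 -0.39397]
    [-0.07618 +0.38747 +0.91873]
t = (-0.2749, 0.3515, 1.4878) m
M0: Pc = R·M0+t = (-0.33656, +0.44924, +1.52791); u = 751.3·(-0.33656)/1.52791 + 302.2 = 136.7062, v = 705.1·(+0.44924)/1.52791 + 232.7 = 440.0174
M1: Pc = R·M1+t = (-0.16930, +0.40707, +1.51473); u = 751.3·(-0.16930)/1.51473 + 302.2 = 218.2279, v = 705.1·(+0.40707)/1.51473 + 232.7 = 422.1896
M2: Pc = R·M2+t = (-0.21324, +0.25376, +1.44769); u = 751.3·(-0.21324)/1.44769 + 302.2 = 191.5373, v = 705.1·(+0.25376)/1.44769 + 232.7 = 356.2923
M3: Pc = R·M3+t = (-0.38050, +0.29593, +1.46087); u = 751.3·(-0.38050)/1.46087 + 302.2 = 106.5157, v = 705.1·(+0.29593)/1.46087 + 232.7 = 375.5326

c0=(136.71, 440.02) c1=(218.23, 422.19) c2=(191.54, 356.29) c3=(106.52, 375.53)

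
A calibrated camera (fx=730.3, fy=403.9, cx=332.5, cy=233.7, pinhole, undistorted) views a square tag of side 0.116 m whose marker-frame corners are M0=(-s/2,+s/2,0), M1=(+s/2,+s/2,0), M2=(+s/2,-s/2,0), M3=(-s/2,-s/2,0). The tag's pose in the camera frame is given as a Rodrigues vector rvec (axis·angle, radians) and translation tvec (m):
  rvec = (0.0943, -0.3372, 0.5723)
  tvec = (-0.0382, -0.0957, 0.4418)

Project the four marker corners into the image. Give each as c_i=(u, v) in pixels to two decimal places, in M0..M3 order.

Intrinsics K: fx=730.3, fy=403.9, cx=332.5, cy=233.7
Marker side s = 0.116 m; corners in marker frame (Z=0):
  M0 = (-0.0580, +0.0580, 0)
  M1 = (+0.0580, +0.0580, 0)
  M2 = (+0.0580, -0.0580, 0)
  M3 = (-0.0580, -0.0580, 0)
rvec = (0.0943, -0.3372, 0.5723), |rvec| = θ = 0.67091 rad = 38.440°
Rodrigues: sinθ=0.62170, 1−cosθ=0.21675; R = I + sinθ·[k]× + (1−cosθ)·[k]×²:
    [+0.78754 -0.54563 -0.28648]
    [+0.51501 +0.83801 -0.18031]
    [+0.33845 -0.00554 +0.94097]
t = (-0.0382, -0.0957, 0.4418) m
M0: Pc = R·M0+t = (-0.11552, -0.07697, +0.42185); u = 730.3·(-0.11552)/0.42185 + 332.5 = 132.5062, v = 403.9·(-0.07697)/0.42185 + 233.7 = 160.0084
M1: Pc = R·M1+t = (-0.02417, -0.01723, +0.46111); u = 730.3·(-0.02417)/0.46111 + 332.5 = 294.2204, v = 403.9·(-0.01723)/0.46111 + 233.7 = 218.6120
M2: Pc = R·M2+t = (+0.03912, -0.11443, +0.46175); u = 730.3·(+0.03912)/0.46175 + 332.5 = 394.3777, v = 403.9·(-0.11443)/0.46175 + 233.7 = 133.6034
M3: Pc = R·M3+t = (-0.05223, -0.17417, +0.42249); u = 730.3·(-0.05223)/0.42249 + 332.5 = 242.2168, v = 403.9·(-0.17417)/0.42249 + 233.7 = 67.1894

c0=(132.51, 160.01) c1=(294.22, 218.61) c2=(394.38, 133.60) c3=(242.22, 67.19)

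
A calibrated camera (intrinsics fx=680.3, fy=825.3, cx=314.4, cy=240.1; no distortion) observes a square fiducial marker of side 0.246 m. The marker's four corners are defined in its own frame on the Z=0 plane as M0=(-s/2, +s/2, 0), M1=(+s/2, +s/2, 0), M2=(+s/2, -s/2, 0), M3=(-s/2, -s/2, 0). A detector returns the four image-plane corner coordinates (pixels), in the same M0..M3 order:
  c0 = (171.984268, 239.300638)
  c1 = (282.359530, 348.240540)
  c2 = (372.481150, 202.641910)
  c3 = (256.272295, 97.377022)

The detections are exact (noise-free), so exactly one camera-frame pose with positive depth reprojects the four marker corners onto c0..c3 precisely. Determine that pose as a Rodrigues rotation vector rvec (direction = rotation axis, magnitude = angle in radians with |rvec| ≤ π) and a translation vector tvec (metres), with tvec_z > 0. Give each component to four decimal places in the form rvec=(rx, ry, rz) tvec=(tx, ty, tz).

Intrinsics K: fx=680.3, fy=825.3, cx=314.4, cy=240.1
Marker side s = 0.246 m; corners in marker frame (Z=0):
  M0 = (-0.1230, +0.1230, 0)
  M1 = (+0.1230, +0.1230, 0)
  M2 = (+0.1230, -0.1230, 0)
  M3 = (-0.1230, -0.1230, 0)
Detected image corners:
  c0 = (171.984268, 239.300638) px
  c1 = (282.359530, 348.240540) px
  c2 = (372.481150, 202.641910) px
  c3 = (256.272295, 97.377022) px
Planar DLT: solve 8×8 A·h = b for H (H[2,2]=1):
  H  [+415.69846 -331.99439 +269.18282]
  H  [+398.80587 +602.48101 +221.52891]
  H  [-0.16515 +0.08219 +1.00000]
B = K⁻¹H; ‖b₁‖=0.884313, ‖b₂‖=0.884313; λ = 2/(‖b₁‖+‖b₂‖) = 1.130821, sign → tz>0 ⇒ λ=+1.130821
r₁ = λ·B[:,0] = (+0.77730,+0.60077,-0.18676); r₂ = λ·B[:,1] = (-0.59481,+0.79848,+0.09295)
r₃ = r₁×r₂ = (+0.20496,+0.03884,+0.97800); SVD([r₁ r₂ r₃]) → R = UVᵀ:
  R  [+0.77730 -0.59481 +0.20496]
  R  [+0.60077 +0.79848 +0.03884]
  R  [-0.18676 +0.09295 +0.97800]
t = (-0.07516, -0.02545, +1.13082) m
tr R = 2.553774; θ = arccos((tr R − 1)/2) = 0.681090 rad = 39.024°
axis k = ((R−Rᵀ)₃₂, (R−Rᵀ)₁₃, (R−Rᵀ)₂₁) / (2 sinθ) = (+0.042968, +0.311063, +0.949418)
rvec = θ·k = (+0.029265, +0.211862, +0.646638)

rvec=(0.0293, 0.2119, 0.6466) tvec=(-0.0752, -0.0254, 1.1308)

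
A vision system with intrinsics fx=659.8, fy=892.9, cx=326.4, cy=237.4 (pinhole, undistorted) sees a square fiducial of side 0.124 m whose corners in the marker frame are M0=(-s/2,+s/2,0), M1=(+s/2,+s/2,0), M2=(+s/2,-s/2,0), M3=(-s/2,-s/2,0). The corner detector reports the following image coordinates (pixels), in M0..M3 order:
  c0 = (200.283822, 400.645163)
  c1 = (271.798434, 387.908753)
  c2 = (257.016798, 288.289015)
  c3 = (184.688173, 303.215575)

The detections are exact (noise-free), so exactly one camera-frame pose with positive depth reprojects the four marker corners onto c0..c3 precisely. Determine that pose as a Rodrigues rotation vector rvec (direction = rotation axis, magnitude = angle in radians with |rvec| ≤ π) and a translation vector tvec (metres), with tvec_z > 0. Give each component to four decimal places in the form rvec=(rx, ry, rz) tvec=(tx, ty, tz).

Intrinsics K: fx=659.8, fy=892.9, cx=326.4, cy=237.4
Marker side s = 0.124 m; corners in marker frame (Z=0):
  M0 = (-0.0620, +0.0620, 0)
  M1 = (+0.0620, +0.0620, 0)
  M2 = (+0.0620, -0.0620, 0)
  M3 = (-0.0620, -0.0620, 0)
Detected image corners:
  c0 = (200.283822, 400.645163) px
  c1 = (271.798434, 387.908753) px
  c2 = (257.016798, 288.289015) px
  c3 = (184.688173, 303.215575) px
Planar DLT: solve 8×8 A·h = b for H (H[2,2]=1):
  H  [+543.05607 +151.17266 +228.14542]
  H  [-167.25176 +837.73531 +345.46700]
  H  [-0.16166 +0.12542 +1.00000]
B = K⁻¹H; ‖b₁‖=0.928676, ‖b₂‖=0.928676; λ = 2/(‖b₁‖+‖b₂‖) = 1.076801, sign → tz>0 ⇒ λ=+1.076801
r₁ = λ·B[:,0] = (+0.97239,-0.15542,-0.17408); r₂ = λ·B[:,1] = (+0.17991,+0.97437,+0.13505)
r₃ = r₁×r₂ = (+0.14863,-0.16264,+0.97543); SVD([r₁ r₂ r₃]) → R = UVᵀ:
  R  [+0.97239 +0.17991 +0.14863]
  R  [-0.15542 +0.97437 -0.16264]
  R  [-0.17408 +0.13505 +0.97543]
t = (-0.16035, +0.13032, +1.07680) m
tr R = 2.922187; θ = arccos((tr R − 1)/2) = 0.279863 rad = 16.035°
axis k = ((R−Rᵀ)₃₂, (R−Rᵀ)₁₃, (R−Rᵀ)₂₁) / (2 sinθ) = (+0.538846, +0.584143, -0.606978)
rvec = θ·k = (+0.150803, +0.163480, -0.169871)

rvec=(0.1508, 0.1635, -0.1699) tvec=(-0.1604, 0.1303, 1.0768)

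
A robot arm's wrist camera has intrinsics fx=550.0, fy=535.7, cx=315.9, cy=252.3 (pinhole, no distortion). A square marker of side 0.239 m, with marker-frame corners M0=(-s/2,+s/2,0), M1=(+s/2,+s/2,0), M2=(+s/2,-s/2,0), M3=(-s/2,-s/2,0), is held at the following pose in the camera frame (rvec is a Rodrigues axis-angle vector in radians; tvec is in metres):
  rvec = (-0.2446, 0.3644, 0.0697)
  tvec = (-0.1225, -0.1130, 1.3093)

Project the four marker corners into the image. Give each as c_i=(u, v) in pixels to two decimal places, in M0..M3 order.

Intrinsics K: fx=550.0, fy=535.7, cx=315.9, cy=252.3
Marker side s = 0.239 m; corners in marker frame (Z=0):
  M0 = (-0.1195, +0.1195, 0)
  M1 = (+0.1195, +0.1195, 0)
  M2 = (+0.1195, -0.1195, 0)
  M3 = (-0.1195, -0.1195, 0)
rvec = (-0.2446, 0.3644, 0.0697), |rvec| = θ = 0.44438 rad = 25.461°
Rodrigues: sinθ=0.42990, 1−cosθ=0.09712; R = I + sinθ·[k]× + (1−cosθ)·[k]×²:
    [+0.93230 -0.11127 +0.34414]
    [+0.02359 +0.96819 +0.24912]
    [-0.36091 -0.22414 +0.90527]
t = (-0.1225, -0.1130, 1.3093) m
M0: Pc = R·M0+t = (-0.24721, -0.00012, +1.32564); u = 550.0·(-0.24721)/1.32564 + 315.9 = 213.3359, v = 535.7·(-0.00012)/1.32564 + 252.3 = 252.2511
M1: Pc = R·M1+t = (-0.02439, +0.00552, +1.23939); u = 550.0·(-0.02439)/1.23939 + 315.9 = 305.0782, v = 535.7·(+0.00552)/1.23939 + 252.3 = 254.6847
M2: Pc = R·M2+t = (+0.00221, -0.22588, +1.29296); u = 550.0·(+0.00221)/1.29296 + 315.9 = 316.8386, v = 535.7·(-0.22588)/1.29296 + 252.3 = 158.7134
M3: Pc = R·M3+t = (-0.22061, -0.23152, +1.37921); u = 550.0·(-0.22061)/1.37921 + 315.9 = 227.9240, v = 535.7·(-0.23152)/1.37921 + 252.3 = 162.3764

c0=(213.34, 252.25) c1=(305.08, 254.68) c2=(316.84, 158.71) c3=(227.92, 162.38)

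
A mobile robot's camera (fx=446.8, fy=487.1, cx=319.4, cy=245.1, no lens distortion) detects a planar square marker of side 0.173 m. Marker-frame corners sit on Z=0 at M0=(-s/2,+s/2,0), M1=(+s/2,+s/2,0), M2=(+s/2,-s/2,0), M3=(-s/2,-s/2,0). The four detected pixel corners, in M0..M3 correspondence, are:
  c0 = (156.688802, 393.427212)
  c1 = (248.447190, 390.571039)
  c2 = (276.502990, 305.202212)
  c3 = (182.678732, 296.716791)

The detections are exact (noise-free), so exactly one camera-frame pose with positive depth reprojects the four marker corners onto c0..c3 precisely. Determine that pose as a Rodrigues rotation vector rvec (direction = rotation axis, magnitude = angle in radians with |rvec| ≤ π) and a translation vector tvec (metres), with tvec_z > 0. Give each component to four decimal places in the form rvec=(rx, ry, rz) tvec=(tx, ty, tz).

Intrinsics K: fx=446.8, fy=487.1, cx=319.4, cy=245.1
Marker side s = 0.173 m; corners in marker frame (Z=0):
  M0 = (-0.0865, +0.0865, 0)
  M1 = (+0.0865, +0.0865, 0)
  M2 = (+0.0865, -0.0865, 0)
  M3 = (-0.0865, -0.0865, 0)
Detected image corners:
  c0 = (156.688802, 393.427212) px
  c1 = (248.447190, 390.571039) px
  c2 = (276.502990, 305.202212) px
  c3 = (182.678732, 296.716791) px
Planar DLT: solve 8×8 A·h = b for H (H[2,2]=1):
  H  [+689.55281 -84.09874 +218.53580]
  H  [+261.22843 +640.43146 +347.88627]
  H  [+0.70974 +0.33538 +1.00000]
B = K⁻¹H; ‖b₁‖=1.268472, ‖b₂‖=1.268472; λ = 2/(‖b₁‖+‖b₂‖) = 0.788350, sign → tz>0 ⇒ λ=+0.788350
r₁ = λ·B[:,0] = (+0.81669,+0.14124,+0.55952); r₂ = λ·B[:,1] = (-0.33740,+0.90347,+0.26440)
r₃ = r₁×r₂ = (-0.46817,-0.40471,+0.78551); SVD([r₁ r₂ r₃]) → R = UVᵀ:
  R  [+0.81669 -0.33740 -0.46817]
  R  [+0.14124 +0.90347 -0.40471]
  R  [+0.55952 +0.26440 +0.78551]
t = (-0.17797, +0.16636, +0.78835) m
tr R = 2.505671; θ = arccos((tr R − 1)/2) = 0.718437 rad = 41.163°
axis k = ((R−Rᵀ)₃₂, (R−Rᵀ)₁₃, (R−Rᵀ)₂₁) / (2 sinθ) = (+0.508283, -0.780672, +0.363593)
rvec = θ·k = (+0.365169, -0.560863, +0.261219)

rvec=(0.3652, -0.5609, 0.2612) tvec=(-0.1780, 0.1664, 0.7884)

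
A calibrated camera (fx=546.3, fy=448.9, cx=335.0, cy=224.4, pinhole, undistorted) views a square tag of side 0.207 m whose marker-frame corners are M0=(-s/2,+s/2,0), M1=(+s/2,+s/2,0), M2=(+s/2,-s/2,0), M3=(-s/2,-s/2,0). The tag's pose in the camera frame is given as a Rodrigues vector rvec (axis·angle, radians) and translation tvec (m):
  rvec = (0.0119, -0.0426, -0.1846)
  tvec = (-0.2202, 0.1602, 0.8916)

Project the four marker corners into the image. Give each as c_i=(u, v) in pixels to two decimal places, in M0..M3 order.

Intrinsics K: fx=546.3, fy=448.9, cx=335.0, cy=224.4
Marker side s = 0.207 m; corners in marker frame (Z=0):
  M0 = (-0.1035, +0.1035, 0)
  M1 = (+0.1035, +0.1035, 0)
  M2 = (+0.1035, -0.1035, 0)
  M3 = (-0.1035, -0.1035, 0)
rvec = (0.0119, -0.0426, -0.1846), |rvec| = θ = 0.18982 rad = 10.876°
Rodrigues: sinθ=0.18869, 1−cosθ=0.01796; R = I + sinθ·[k]× + (1−cosθ)·[k]×²:
    [+0.98211 +0.18324 -0.04344]
    [-0.18375 +0.98294 -0.00791]
    [+0.04125 +0.01575 +0.99902]
t = (-0.2202, 0.1602, 0.8916) m
M0: Pc = R·M0+t = (-0.30288, +0.28095, +0.88896); u = 546.3·(-0.30288)/0.88896 + 335.0 = 148.8671, v = 448.9·(+0.28095)/0.88896 + 224.4 = 366.2729
M1: Pc = R·M1+t = (-0.09959, +0.24292, +0.89750); u = 546.3·(-0.09959)/0.89750 + 335.0 = 274.3826, v = 448.9·(+0.24292)/0.89750 + 224.4 = 345.8991
M2: Pc = R·M2+t = (-0.13752, +0.03945, +0.89424); u = 546.3·(-0.13752)/0.89424 + 335.0 = 250.9893, v = 448.9·(+0.03945)/0.89424 + 224.4 = 244.2024
M3: Pc = R·M3+t = (-0.34081, +0.07748, +0.88570); u = 546.3·(-0.34081)/0.88570 + 335.0 = 124.7863, v = 448.9·(+0.07748)/0.88570 + 224.4 = 263.6709

c0=(148.87, 366.27) c1=(274.38, 345.90) c2=(250.99, 244.20) c3=(124.79, 263.67)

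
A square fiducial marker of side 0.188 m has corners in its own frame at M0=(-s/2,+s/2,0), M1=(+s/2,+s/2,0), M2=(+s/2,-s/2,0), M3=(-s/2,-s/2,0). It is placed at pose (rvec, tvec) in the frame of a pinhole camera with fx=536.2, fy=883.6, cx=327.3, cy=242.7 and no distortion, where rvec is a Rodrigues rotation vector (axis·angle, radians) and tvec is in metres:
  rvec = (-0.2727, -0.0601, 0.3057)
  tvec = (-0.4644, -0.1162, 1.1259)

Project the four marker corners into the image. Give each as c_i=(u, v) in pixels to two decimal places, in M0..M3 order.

c0=(43.67, 195.52) c1=(131.63, 241.66) c2=(165.63, 109.58) c3=(81.71, 65.14)

Intrinsics K: fx=536.2, fy=883.6, cx=327.3, cy=242.7
Marker side s = 0.188 m; corners in marker frame (Z=0):
  M0 = (-0.0940, +0.0940, 0)
  M1 = (+0.0940, +0.0940, 0)
  M2 = (+0.0940, -0.0940, 0)
  M3 = (-0.0940, -0.0940, 0)
rvec = (-0.2727, -0.0601, 0.3057), |rvec| = θ = 0.41404 rad = 23.723°
Rodrigues: sinθ=0.40231, 1−cosθ=0.08450; R = I + sinθ·[k]× + (1−cosθ)·[k]×²:
    [+0.95216 -0.28896 -0.09949]
    [+0.30512 +0.91728 +0.25592]
    [+0.01731 -0.27403 +0.96157]
t = (-0.4644, -0.1162, 1.1259) m
M0: Pc = R·M0+t = (-0.58107, -0.05866, +1.09851); u = 536.2·(-0.58107)/1.09851 + 327.3 = 43.6740, v = 883.6·(-0.05866)/1.09851 + 242.7 = 195.5191
M1: Pc = R·M1+t = (-0.40206, -0.00129, +1.10177); u = 536.2·(-0.40206)/1.10177 + 327.3 = 131.6287, v = 883.6·(-0.00129)/1.10177 + 242.7 = 241.6620
M2: Pc = R·M2+t = (-0.34773, -0.17374, +1.15329); u = 536.2·(-0.34773)/1.15329 + 327.3 = 165.6268, v = 883.6·(-0.17374)/1.15329 + 242.7 = 109.5849
M3: Pc = R·M3+t = (-0.52674, -0.23111, +1.15003); u = 536.2·(-0.52674)/1.15003 + 327.3 = 81.7084, v = 883.6·(-0.23111)/1.15003 + 242.7 = 65.1354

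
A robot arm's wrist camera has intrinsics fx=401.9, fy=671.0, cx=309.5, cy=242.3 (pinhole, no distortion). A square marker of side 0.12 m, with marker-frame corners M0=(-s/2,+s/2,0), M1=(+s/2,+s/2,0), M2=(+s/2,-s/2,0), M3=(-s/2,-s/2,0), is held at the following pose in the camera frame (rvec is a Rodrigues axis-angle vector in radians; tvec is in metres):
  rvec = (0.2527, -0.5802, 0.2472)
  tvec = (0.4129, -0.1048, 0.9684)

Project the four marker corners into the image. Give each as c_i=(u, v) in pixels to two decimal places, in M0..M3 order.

c0=(456.95, 201.16) c1=(485.57, 216.50) c2=(503.61, 139.74) c3=(475.70, 118.42)

Intrinsics K: fx=401.9, fy=671.0, cx=309.5, cy=242.3
Marker side s = 0.12 m; corners in marker frame (Z=0):
  M0 = (-0.0600, +0.0600, 0)
  M1 = (+0.0600, +0.0600, 0)
  M2 = (+0.0600, -0.0600, 0)
  M3 = (-0.0600, -0.0600, 0)
rvec = (0.2527, -0.5802, 0.2472), |rvec| = θ = 0.67941 rad = 38.927°
Rodrigues: sinθ=0.62833, 1−cosθ=0.22206; R = I + sinθ·[k]× + (1−cosθ)·[k]×²:
    [+0.80866 -0.29915 -0.50653]
    [+0.15808 +0.93988 -0.30270]
    [+0.56663 +0.16471 +0.80734]
t = (0.4129, -0.1048, 0.9684) m
M0: Pc = R·M0+t = (+0.34643, -0.05789, +0.94428); u = 401.9·(+0.34643)/0.94428 + 309.5 = 456.9458, v = 671.0·(-0.05789)/0.94428 + 242.3 = 201.1624
M1: Pc = R·M1+t = (+0.44347, -0.03892, +1.01228); u = 401.9·(+0.44347)/1.01228 + 309.5 = 485.5688, v = 671.0·(-0.03892)/1.01228 + 242.3 = 216.5003
M2: Pc = R·M2+t = (+0.47937, -0.15171, +0.99252); u = 401.9·(+0.47937)/0.99252 + 309.5 = 503.6111, v = 671.0·(-0.15171)/0.99252 + 242.3 = 139.7363
M3: Pc = R·M3+t = (+0.38233, -0.17068, +0.92452); u = 401.9·(+0.38233)/0.92452 + 309.5 = 475.7031, v = 671.0·(-0.17068)/0.92452 + 242.3 = 118.4248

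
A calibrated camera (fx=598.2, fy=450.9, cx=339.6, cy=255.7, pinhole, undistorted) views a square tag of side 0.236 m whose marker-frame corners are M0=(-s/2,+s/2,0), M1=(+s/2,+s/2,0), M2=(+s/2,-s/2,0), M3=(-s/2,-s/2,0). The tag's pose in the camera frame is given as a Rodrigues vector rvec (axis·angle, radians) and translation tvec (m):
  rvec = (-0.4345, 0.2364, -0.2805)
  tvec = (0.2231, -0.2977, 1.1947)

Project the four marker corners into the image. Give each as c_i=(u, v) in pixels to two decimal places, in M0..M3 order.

c0=(410.80, 194.45) c1=(530.75, 162.42) c2=(489.65, 94.98) c3=(380.87, 126.43)

Intrinsics K: fx=598.2, fy=450.9, cx=339.6, cy=255.7
Marker side s = 0.236 m; corners in marker frame (Z=0):
  M0 = (-0.1180, +0.1180, 0)
  M1 = (+0.1180, +0.1180, 0)
  M2 = (+0.1180, -0.1180, 0)
  M3 = (-0.1180, -0.1180, 0)
rvec = (-0.4345, 0.2364, -0.2805), |rvec| = θ = 0.56864 rad = 32.581°
Rodrigues: sinθ=0.53849, 1−cosθ=0.15737; R = I + sinθ·[k]× + (1−cosθ)·[k]×²:
    [+0.93451 +0.21564 +0.28318]
    [-0.31561 +0.86983 +0.37919]
    [-0.16455 -0.44373 +0.88092]
t = (0.2231, -0.2977, 1.1947) m
M0: Pc = R·M0+t = (+0.13827, -0.15782, +1.16176); u = 598.2·(+0.13827)/1.16176 + 339.6 = 410.7981, v = 450.9·(-0.15782)/1.16176 + 255.7 = 194.4480
M1: Pc = R·M1+t = (+0.35882, -0.23230, +1.12292); u = 598.2·(+0.35882)/1.12292 + 339.6 = 530.7481, v = 450.9·(-0.23230)/1.12292 + 255.7 = 162.4209
M2: Pc = R·M2+t = (+0.30793, -0.43758, +1.22764); u = 598.2·(+0.30793)/1.22764 + 339.6 = 489.6452, v = 450.9·(-0.43758)/1.22764 + 255.7 = 94.9807
M3: Pc = R·M3+t = (+0.08738, -0.36310, +1.26648); u = 598.2·(+0.08738)/1.26648 + 339.6 = 380.8737, v = 450.9·(-0.36310)/1.26648 + 255.7 = 126.4275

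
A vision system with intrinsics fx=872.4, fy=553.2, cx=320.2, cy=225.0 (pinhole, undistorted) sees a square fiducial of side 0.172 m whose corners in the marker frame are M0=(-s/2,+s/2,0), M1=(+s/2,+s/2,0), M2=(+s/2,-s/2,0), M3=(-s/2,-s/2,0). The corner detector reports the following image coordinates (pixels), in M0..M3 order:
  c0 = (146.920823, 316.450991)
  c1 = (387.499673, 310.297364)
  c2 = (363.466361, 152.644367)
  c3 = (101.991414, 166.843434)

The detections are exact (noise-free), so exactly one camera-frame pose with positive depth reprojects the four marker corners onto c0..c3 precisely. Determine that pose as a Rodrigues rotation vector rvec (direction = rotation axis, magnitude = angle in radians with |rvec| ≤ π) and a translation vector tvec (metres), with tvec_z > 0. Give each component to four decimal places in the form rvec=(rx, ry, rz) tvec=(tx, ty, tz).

rvec=(0.3168, 0.1464, -0.0894) tvec=(-0.0483, 0.0159, 0.5826)

Intrinsics K: fx=872.4, fy=553.2, cx=320.2, cy=225.0
Marker side s = 0.172 m; corners in marker frame (Z=0):
  M0 = (-0.0860, +0.0860, 0)
  M1 = (+0.0860, +0.0860, 0)
  M2 = (+0.0860, -0.0860, 0)
  M3 = (-0.0860, -0.0860, 0)
Detected image corners:
  c0 = (146.920823, 316.450991) px
  c1 = (387.499673, 310.297364) px
  c2 = (363.466361, 152.644367) px
  c3 = (101.991414, 166.843434) px
Planar DLT: solve 8×8 A·h = b for H (H[2,2]=1):
  H  [+1389.25592 +332.12975 +247.82818]
  H  [-121.97735 +1015.91523 +240.11927]
  H  [-0.26996 +0.52105 +1.00000]
B = K⁻¹H; ‖b₁‖=1.716515, ‖b₂‖=1.716515; λ = 2/(‖b₁‖+‖b₂‖) = 0.582576, sign → tz>0 ⇒ λ=+0.582576
r₁ = λ·B[:,0] = (+0.98545,-0.06449,-0.15727); r₂ = λ·B[:,1] = (+0.11038,+0.94640,+0.30355)
r₃ = r₁×r₂ = (+0.12926,-0.31649,+0.93975); SVD([r₁ r₂ r₃]) → R = UVᵀ:
  R  [+0.98545 +0.11038 +0.12926]
  R  [-0.06449 +0.94640 -0.31649]
  R  [-0.15727 +0.30355 +0.93975]
t = (-0.04833, +0.01592, +0.58258) m
tr R = 2.871594; θ = arccos((tr R − 1)/2) = 0.360283 rad = 20.643°
axis k = ((R−Rᵀ)₃₂, (R−Rᵀ)₁₃, (R−Rᵀ)₂₁) / (2 sinθ) = (+0.879397, +0.406387, -0.248011)
rvec = θ·k = (+0.316832, +0.146414, -0.089354)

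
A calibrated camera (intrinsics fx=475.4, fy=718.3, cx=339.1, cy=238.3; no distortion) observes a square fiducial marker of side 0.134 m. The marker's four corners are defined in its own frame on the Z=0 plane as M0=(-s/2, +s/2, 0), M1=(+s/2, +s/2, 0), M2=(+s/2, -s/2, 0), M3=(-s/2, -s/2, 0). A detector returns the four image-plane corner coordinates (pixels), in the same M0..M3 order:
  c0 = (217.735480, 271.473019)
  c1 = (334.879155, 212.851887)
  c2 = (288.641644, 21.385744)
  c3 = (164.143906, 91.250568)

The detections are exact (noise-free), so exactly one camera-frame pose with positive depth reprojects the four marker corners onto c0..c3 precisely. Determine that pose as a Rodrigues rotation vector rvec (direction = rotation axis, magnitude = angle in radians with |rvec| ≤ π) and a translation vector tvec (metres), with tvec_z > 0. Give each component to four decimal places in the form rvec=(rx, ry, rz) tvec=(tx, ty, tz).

Intrinsics K: fx=475.4, fy=718.3, cx=339.1, cy=238.3
Marker side s = 0.134 m; corners in marker frame (Z=0):
  M0 = (-0.0670, +0.0670, 0)
  M1 = (+0.0670, +0.0670, 0)
  M2 = (+0.0670, -0.0670, 0)
  M3 = (-0.0670, -0.0670, 0)
Detected image corners:
  c0 = (217.735480, 271.473019) px
  c1 = (334.879155, 212.851887) px
  c2 = (288.641644, 21.385744) px
  c3 = (164.143906, 91.250568) px
Planar DLT: solve 8×8 A·h = b for H (H[2,2]=1):
  H  [+835.84912 +513.89964 +251.24465]
  H  [-516.30494 +1469.85089 +153.28559]
  H  [-0.25768 +0.56069 +1.00000]
B = K⁻¹H; ‖b₁‖=2.058844, ‖b₂‖=2.058844; λ = 2/(‖b₁‖+‖b₂‖) = 0.485710, sign → tz>0 ⇒ λ=+0.485710
r₁ = λ·B[:,0] = (+0.94325,-0.30760,-0.12516); r₂ = λ·B[:,1] = (+0.33079,+0.90356,+0.27233)
r₃ = r₁×r₂ = (+0.02932,-0.29828,+0.95403); SVD([r₁ r₂ r₃]) → R = UVᵀ:
  R  [+0.94325 +0.33079 +0.02932]
  R  [-0.30760 +0.90356 -0.29828]
  R  [-0.12516 +0.27233 +0.95403]
t = (-0.08976, -0.05749, +0.48571) m
tr R = 2.800833; θ = arccos((tr R − 1)/2) = 0.450071 rad = 25.787°
axis k = ((R−Rᵀ)₃₂, (R−Rᵀ)₁₃, (R−Rᵀ)₂₁) / (2 sinθ) = (+0.655829, +0.177542, -0.733735)
rvec = θ·k = (+0.295170, +0.079907, -0.330232)

rvec=(0.2952, 0.0799, -0.3302) tvec=(-0.0898, -0.0575, 0.4857)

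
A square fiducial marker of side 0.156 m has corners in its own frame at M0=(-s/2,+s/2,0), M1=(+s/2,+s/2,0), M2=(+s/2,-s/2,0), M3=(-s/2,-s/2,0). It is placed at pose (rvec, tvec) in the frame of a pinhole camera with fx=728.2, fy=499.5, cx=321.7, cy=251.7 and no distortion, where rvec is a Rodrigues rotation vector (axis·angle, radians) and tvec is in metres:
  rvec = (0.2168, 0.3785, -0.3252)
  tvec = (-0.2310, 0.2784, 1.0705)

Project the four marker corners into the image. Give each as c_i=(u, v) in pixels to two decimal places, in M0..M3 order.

Intrinsics K: fx=728.2, fy=499.5, cx=321.7, cy=251.7
Marker side s = 0.156 m; corners in marker frame (Z=0):
  M0 = (-0.0780, +0.0780, 0)
  M1 = (+0.0780, +0.0780, 0)
  M2 = (+0.0780, -0.0780, 0)
  M3 = (-0.0780, -0.0780, 0)
rvec = (0.2168, 0.3785, -0.3252), |rvec| = θ = 0.54408 rad = 31.173°
Rodrigues: sinθ=0.51763, 1−cosθ=0.14439; R = I + sinθ·[k]× + (1−cosθ)·[k]×²:
    [+0.87853 +0.34942 +0.32571]
    [-0.26936 +0.92549 -0.26630]
    [-0.39449 +0.14622 +0.90719]
t = (-0.2310, 0.2784, 1.0705) m
M0: Pc = R·M0+t = (-0.27227, +0.37160, +1.11268); u = 728.2·(-0.27227)/1.11268 + 321.7 = 143.5100, v = 499.5·(+0.37160)/1.11268 + 251.7 = 418.5172
M1: Pc = R·M1+t = (-0.13522, +0.32958, +1.05113); u = 728.2·(-0.13522)/1.05113 + 321.7 = 228.0231, v = 499.5·(+0.32958)/1.05113 + 251.7 = 408.3155
M2: Pc = R·M2+t = (-0.18973, +0.18520, +1.02832); u = 728.2·(-0.18973)/1.02832 + 321.7 = 187.3448, v = 499.5·(+0.18520)/1.02832 + 251.7 = 341.6601
M3: Pc = R·M3+t = (-0.32678, +0.22722, +1.08987); u = 728.2·(-0.32678)/1.08987 + 321.7 = 103.3598, v = 499.5·(+0.22722)/1.08987 + 251.7 = 355.8391

c0=(143.51, 418.52) c1=(228.02, 408.32) c2=(187.34, 341.66) c3=(103.36, 355.84)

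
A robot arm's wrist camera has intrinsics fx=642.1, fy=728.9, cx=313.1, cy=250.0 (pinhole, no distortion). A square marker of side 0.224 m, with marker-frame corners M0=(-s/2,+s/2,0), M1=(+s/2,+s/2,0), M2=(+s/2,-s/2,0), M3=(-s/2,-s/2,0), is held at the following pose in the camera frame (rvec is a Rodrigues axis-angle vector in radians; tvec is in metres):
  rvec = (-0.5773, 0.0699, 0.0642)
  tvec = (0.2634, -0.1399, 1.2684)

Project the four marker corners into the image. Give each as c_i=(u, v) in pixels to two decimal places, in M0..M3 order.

c0=(388.50, 219.54) c1=(509.19, 224.65) c2=(499.87, 123.55) c3=(390.27, 120.33)

Intrinsics K: fx=642.1, fy=728.9, cx=313.1, cy=250.0
Marker side s = 0.224 m; corners in marker frame (Z=0):
  M0 = (-0.1120, +0.1120, 0)
  M1 = (+0.1120, +0.1120, 0)
  M2 = (+0.1120, -0.1120, 0)
  M3 = (-0.1120, -0.1120, 0)
rvec = (-0.5773, 0.0699, 0.0642), |rvec| = θ = 0.58505 rad = 33.521°
Rodrigues: sinθ=0.55224, 1−cosθ=0.16632; R = I + sinθ·[k]× + (1−cosθ)·[k]×²:
    [+0.99562 -0.08021 +0.04797]
    [+0.04099 +0.83606 +0.54711]
    [-0.08399 -0.54275 +0.83569]
t = (0.2634, -0.1399, 1.2684) m
M0: Pc = R·M0+t = (+0.14291, -0.05085, +1.21702); u = 642.1·(+0.14291)/1.21702 + 313.1 = 388.4978, v = 728.9·(-0.05085)/1.21702 + 250.0 = 219.5433
M1: Pc = R·M1+t = (+0.36593, -0.04167, +1.19821); u = 642.1·(+0.36593)/1.19821 + 313.1 = 509.1944, v = 728.9·(-0.04167)/1.19821 + 250.0 = 224.6509
M2: Pc = R·M2+t = (+0.38389, -0.22895, +1.31978); u = 642.1·(+0.38389)/1.31978 + 313.1 = 499.8717, v = 728.9·(-0.22895)/1.31978 + 250.0 = 123.5549
M3: Pc = R·M3+t = (+0.16087, -0.23813, +1.33859); u = 642.1·(+0.16087)/1.33859 + 313.1 = 390.2681, v = 728.9·(-0.23813)/1.33859 + 250.0 = 120.3321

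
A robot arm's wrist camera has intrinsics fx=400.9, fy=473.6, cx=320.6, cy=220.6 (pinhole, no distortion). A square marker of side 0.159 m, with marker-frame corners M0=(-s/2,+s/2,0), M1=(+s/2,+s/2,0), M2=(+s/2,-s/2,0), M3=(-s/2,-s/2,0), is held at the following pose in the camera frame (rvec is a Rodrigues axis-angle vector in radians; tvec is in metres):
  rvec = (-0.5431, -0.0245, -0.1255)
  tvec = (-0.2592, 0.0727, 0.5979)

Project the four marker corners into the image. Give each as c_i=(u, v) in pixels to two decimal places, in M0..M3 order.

c0=(82.56, 348.41) c1=(198.98, 331.27) c2=(201.99, 217.86) c3=(100.61, 231.19)

Intrinsics K: fx=400.9, fy=473.6, cx=320.6, cy=220.6
Marker side s = 0.159 m; corners in marker frame (Z=0):
  M0 = (-0.0795, +0.0795, 0)
  M1 = (+0.0795, +0.0795, 0)
  M2 = (+0.0795, -0.0795, 0)
  M3 = (-0.0795, -0.0795, 0)
rvec = (-0.5431, -0.0245, -0.1255), |rvec| = θ = 0.55795 rad = 31.968°
Rodrigues: sinθ=0.52945, 1−cosθ=0.15166; R = I + sinθ·[k]× + (1−cosθ)·[k]×²:
    [+0.99203 +0.12557 +0.00996]
    [-0.11261 +0.84863 +0.51685]
    [+0.05645 -0.51386 +0.85602]
t = (-0.2592, 0.0727, 0.5979) m
M0: Pc = R·M0+t = (-0.32808, +0.14912, +0.55256); u = 400.9·(-0.32808)/0.55256 + 320.6 = 82.5647, v = 473.6·(+0.14912)/0.55256 + 220.6 = 348.4098
M1: Pc = R·M1+t = (-0.17035, +0.13121, +0.56154); u = 400.9·(-0.17035)/0.56154 + 320.6 = 198.9810, v = 473.6·(+0.13121)/0.56154 + 220.6 = 331.2661
M2: Pc = R·M2+t = (-0.19032, -0.00372, +0.64324); u = 400.9·(-0.19032)/0.64324 + 320.6 = 201.9852, v = 473.6·(-0.00372)/0.64324 + 220.6 = 217.8620
M3: Pc = R·M3+t = (-0.34805, +0.01419, +0.63426); u = 400.9·(-0.34805)/0.63426 + 320.6 = 100.6078, v = 473.6·(+0.01419)/0.63426 + 220.6 = 231.1924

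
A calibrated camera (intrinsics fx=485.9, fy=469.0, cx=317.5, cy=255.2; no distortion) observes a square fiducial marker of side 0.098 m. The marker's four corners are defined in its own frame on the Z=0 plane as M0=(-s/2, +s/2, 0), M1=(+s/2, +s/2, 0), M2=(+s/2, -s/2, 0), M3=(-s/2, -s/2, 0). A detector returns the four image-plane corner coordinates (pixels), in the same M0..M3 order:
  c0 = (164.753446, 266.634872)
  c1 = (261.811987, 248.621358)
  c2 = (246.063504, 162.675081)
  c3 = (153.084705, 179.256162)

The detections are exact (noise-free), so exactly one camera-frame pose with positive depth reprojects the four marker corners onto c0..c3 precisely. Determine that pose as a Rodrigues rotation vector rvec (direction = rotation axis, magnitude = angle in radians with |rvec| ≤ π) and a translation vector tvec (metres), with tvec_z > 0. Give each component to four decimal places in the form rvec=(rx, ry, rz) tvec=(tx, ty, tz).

Intrinsics K: fx=485.9, fy=469.0, cx=317.5, cy=255.2
Marker side s = 0.098 m; corners in marker frame (Z=0):
  M0 = (-0.0490, +0.0490, 0)
  M1 = (+0.0490, +0.0490, 0)
  M2 = (+0.0490, -0.0490, 0)
  M3 = (-0.0490, -0.0490, 0)
Detected image corners:
  c0 = (164.753446, 266.634872) px
  c1 = (261.811987, 248.621358) px
  c2 = (246.063504, 162.675081) px
  c3 = (153.084705, 179.256162) px
Planar DLT: solve 8×8 A·h = b for H (H[2,2]=1):
  H  [+985.41561 +47.17189 +206.46121]
  H  [-159.42509 +787.95349 +213.30899]
  H  [+0.07894 -0.44951 +1.00000]
B = K⁻¹H; ‖b₁‖=2.014731, ‖b₂‖=2.014731; λ = 2/(‖b₁‖+‖b₂‖) = 0.496344, sign → tz>0 ⇒ λ=+0.496344
r₁ = λ·B[:,0] = (+0.98099,-0.19004,+0.03918); r₂ = λ·B[:,1] = (+0.19397,+0.95530,-0.22311)
r₃ = r₁×r₂ = (+0.00497,+0.22647,+0.97400); SVD([r₁ r₂ r₃]) → R = UVᵀ:
  R  [+0.98099 +0.19397 +0.00497]
  R  [-0.19004 +0.95530 +0.22647]
  R  [+0.03918 -0.22311 +0.97400]
t = (-0.11343, -0.04433, +0.49634) m
tr R = 2.910297; θ = arccos((tr R − 1)/2) = 0.300636 rad = 17.225°
axis k = ((R−Rᵀ)₃₂, (R−Rᵀ)₁₃, (R−Rᵀ)₂₁) / (2 sinθ) = (-0.759110, -0.057766, -0.648394)
rvec = θ·k = (-0.228216, -0.017367, -0.194931)

rvec=(-0.2282, -0.0174, -0.1949) tvec=(-0.1134, -0.0443, 0.4963)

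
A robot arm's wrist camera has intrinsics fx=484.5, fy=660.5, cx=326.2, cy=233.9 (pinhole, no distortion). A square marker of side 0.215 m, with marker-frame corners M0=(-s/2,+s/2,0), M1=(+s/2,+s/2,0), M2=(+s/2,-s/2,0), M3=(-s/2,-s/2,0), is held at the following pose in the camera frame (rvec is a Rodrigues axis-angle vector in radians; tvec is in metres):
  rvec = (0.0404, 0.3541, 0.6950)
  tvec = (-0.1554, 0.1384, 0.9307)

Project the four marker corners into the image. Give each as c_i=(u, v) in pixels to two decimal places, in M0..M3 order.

Intrinsics K: fx=484.5, fy=660.5, cx=326.2, cy=233.9
Marker side s = 0.215 m; corners in marker frame (Z=0):
  M0 = (-0.1075, +0.1075, 0)
  M1 = (+0.1075, +0.1075, 0)
  M2 = (+0.1075, -0.1075, 0)
  M3 = (-0.1075, -0.1075, 0)
rvec = (0.0404, 0.3541, 0.6950), |rvec| = θ = 0.78105 rad = 44.751°
Rodrigues: sinθ=0.70403, 1−cosθ=0.28983; R = I + sinθ·[k]× + (1−cosθ)·[k]×²:
    [+0.71095 -0.61966 +0.33252]
    [+0.63326 +0.76974 +0.08050]
    [-0.30584 +0.15334 +0.93965]
t = (-0.1554, 0.1384, 0.9307) m
M0: Pc = R·M0+t = (-0.29844, +0.15307, +0.98006); u = 484.5·(-0.29844)/0.98006 + 326.2 = 178.6638, v = 660.5·(+0.15307)/0.98006 + 233.9 = 337.0611
M1: Pc = R·M1+t = (-0.14559, +0.28922, +0.91431); u = 484.5·(-0.14559)/0.91431 + 326.2 = 249.0519, v = 660.5·(+0.28922)/0.91431 + 233.9 = 442.8361
M2: Pc = R·M2+t = (-0.01236, +0.12373, +0.88134); u = 484.5·(-0.01236)/0.88134 + 326.2 = 319.4058, v = 660.5·(+0.12373)/0.88134 + 233.9 = 326.6251
M3: Pc = R·M3+t = (-0.16521, -0.01242, +0.94709); u = 484.5·(-0.16521)/0.94709 + 326.2 = 241.6829, v = 660.5·(-0.01242)/0.94709 + 233.9 = 225.2366

c0=(178.66, 337.06) c1=(249.05, 442.84) c2=(319.41, 326.63) c3=(241.68, 225.24)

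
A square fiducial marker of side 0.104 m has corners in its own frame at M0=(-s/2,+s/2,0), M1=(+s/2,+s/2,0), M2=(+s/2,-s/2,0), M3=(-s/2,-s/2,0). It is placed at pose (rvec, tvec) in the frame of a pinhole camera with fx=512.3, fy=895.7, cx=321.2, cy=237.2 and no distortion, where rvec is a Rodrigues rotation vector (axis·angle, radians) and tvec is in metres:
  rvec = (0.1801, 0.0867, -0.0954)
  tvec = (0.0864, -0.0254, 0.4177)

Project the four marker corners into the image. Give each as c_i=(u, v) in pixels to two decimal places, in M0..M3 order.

Intrinsics K: fx=512.3, fy=895.7, cx=321.2, cy=237.2
Marker side s = 0.104 m; corners in marker frame (Z=0):
  M0 = (-0.0520, +0.0520, 0)
  M1 = (+0.0520, +0.0520, 0)
  M2 = (+0.0520, -0.0520, 0)
  M3 = (-0.0520, -0.0520, 0)
rvec = (0.1801, 0.0867, -0.0954), |rvec| = θ = 0.22148 rad = 12.690°
Rodrigues: sinθ=0.21968, 1−cosθ=0.02443; R = I + sinθ·[k]× + (1−cosθ)·[k]×²:
    [+0.99172 +0.10240 +0.07744]
    [-0.08685 +0.97932 -0.18275]
    [-0.09455 +0.17451 +0.98011]
t = (0.0864, -0.0254, 0.4177) m
M0: Pc = R·M0+t = (+0.04015, +0.03004, +0.43169); u = 512.3·(+0.04015)/0.43169 + 321.2 = 368.8530, v = 895.7·(+0.03004)/0.43169 + 237.2 = 299.5298
M1: Pc = R·M1+t = (+0.14329, +0.02101, +0.42186); u = 512.3·(+0.14329)/0.42186 + 321.2 = 495.2151, v = 895.7·(+0.02101)/0.42186 + 237.2 = 281.8056
M2: Pc = R·M2+t = (+0.13265, -0.08084, +0.40371); u = 512.3·(+0.13265)/0.40371 + 321.2 = 489.5244, v = 895.7·(-0.08084)/0.40371 + 237.2 = 57.8410
M3: Pc = R·M3+t = (+0.02951, -0.07181, +0.41354); u = 512.3·(+0.02951)/0.41354 + 321.2 = 357.7519, v = 895.7·(-0.07181)/0.41354 + 237.2 = 81.6685

c0=(368.85, 299.53) c1=(495.22, 281.81) c2=(489.52, 57.84) c3=(357.75, 81.67)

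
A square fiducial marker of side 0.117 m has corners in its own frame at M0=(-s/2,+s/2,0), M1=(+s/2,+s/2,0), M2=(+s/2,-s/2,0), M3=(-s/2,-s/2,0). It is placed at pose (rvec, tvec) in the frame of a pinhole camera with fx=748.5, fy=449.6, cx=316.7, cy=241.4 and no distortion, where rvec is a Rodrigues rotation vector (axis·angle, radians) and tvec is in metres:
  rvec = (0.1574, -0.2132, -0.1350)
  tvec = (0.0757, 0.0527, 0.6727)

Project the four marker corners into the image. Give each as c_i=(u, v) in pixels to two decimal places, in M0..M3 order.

Intrinsics K: fx=748.5, fy=449.6, cx=316.7, cy=241.4
Marker side s = 0.117 m; corners in marker frame (Z=0):
  M0 = (-0.0585, +0.0585, 0)
  M1 = (+0.0585, +0.0585, 0)
  M2 = (+0.0585, -0.0585, 0)
  M3 = (-0.0585, -0.0585, 0)
rvec = (0.1574, -0.2132, -0.1350), |rvec| = θ = 0.29741 rad = 17.040°
Rodrigues: sinθ=0.29305, 1−cosθ=0.04390; R = I + sinθ·[k]× + (1−cosθ)·[k]×²:
    [+0.96839 +0.11636 -0.22062]
    [-0.14967 +0.97866 -0.14080]
    [+0.19952 +0.16938 +0.96514]
t = (0.0757, 0.0527, 0.6727) m
M0: Pc = R·M0+t = (+0.02586, +0.11871, +0.67094); u = 748.5·(+0.02586)/0.67094 + 316.7 = 345.5453, v = 449.6·(+0.11871)/0.67094 + 241.4 = 320.9468
M1: Pc = R·M1+t = (+0.13916, +0.10120, +0.69428); u = 748.5·(+0.13916)/0.69428 + 316.7 = 466.7258, v = 449.6·(+0.10120)/0.69428 + 241.4 = 306.9319
M2: Pc = R·M2+t = (+0.12554, -0.01331, +0.67446); u = 748.5·(+0.12554)/0.67446 + 316.7 = 456.0249, v = 449.6·(-0.01331)/0.67446 + 241.4 = 232.5292
M3: Pc = R·M3+t = (+0.01224, +0.00420, +0.65112); u = 748.5·(+0.01224)/0.65112 + 316.7 = 330.7725, v = 449.6·(+0.00420)/0.65112 + 241.4 = 244.3032

c0=(345.55, 320.95) c1=(466.73, 306.93) c2=(456.02, 232.53) c3=(330.77, 244.30)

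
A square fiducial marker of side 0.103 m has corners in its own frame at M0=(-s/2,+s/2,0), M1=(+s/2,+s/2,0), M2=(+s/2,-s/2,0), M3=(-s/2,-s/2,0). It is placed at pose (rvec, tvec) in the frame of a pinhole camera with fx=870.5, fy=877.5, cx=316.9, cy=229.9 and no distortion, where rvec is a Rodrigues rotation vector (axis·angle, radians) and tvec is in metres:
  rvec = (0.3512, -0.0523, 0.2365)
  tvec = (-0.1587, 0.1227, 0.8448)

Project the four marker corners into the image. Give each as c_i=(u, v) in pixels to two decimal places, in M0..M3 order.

Intrinsics K: fx=870.5, fy=877.5, cx=316.9, cy=229.9
Marker side s = 0.103 m; corners in marker frame (Z=0):
  M0 = (-0.0515, +0.0515, 0)
  M1 = (+0.0515, +0.0515, 0)
  M2 = (+0.0515, -0.0515, 0)
  M3 = (-0.0515, -0.0515, 0)
rvec = (0.3512, -0.0523, 0.2365), |rvec| = θ = 0.42663 rad = 24.444°
Rodrigues: sinθ=0.41380, 1−cosθ=0.08963; R = I + sinθ·[k]× + (1−cosθ)·[k]×²:
    [+0.97111 -0.23844 -0.00982]
    [+0.22035 +0.91171 -0.34673]
    [+0.09163 +0.33455 +0.93791]
t = (-0.1587, 0.1227, 0.8448) m
M0: Pc = R·M0+t = (-0.22099, +0.15831, +0.85731); u = 870.5·(-0.22099)/0.85731 + 316.9 = 92.5085, v = 877.5·(+0.15831)/0.85731 + 229.9 = 391.9336
M1: Pc = R·M1+t = (-0.12097, +0.18100, +0.86675); u = 870.5·(-0.12097)/0.86675 + 316.9 = 195.4090, v = 877.5·(+0.18100)/0.86675 + 229.9 = 413.1463
M2: Pc = R·M2+t = (-0.09641, +0.08709, +0.83229); u = 870.5·(-0.09641)/0.83229 + 316.9 = 216.0654, v = 877.5·(+0.08709)/0.83229 + 229.9 = 321.7255
M3: Pc = R·M3+t = (-0.19643, +0.06440, +0.82285); u = 870.5·(-0.19643)/0.82285 + 316.9 = 109.0927, v = 877.5·(+0.06440)/0.82285 + 229.9 = 298.5759

c0=(92.51, 391.93) c1=(195.41, 413.15) c2=(216.07, 321.73) c3=(109.09, 298.58)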